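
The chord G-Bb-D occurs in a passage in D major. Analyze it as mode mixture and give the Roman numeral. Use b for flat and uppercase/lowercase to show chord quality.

iv

The root G is the diatonic 4th degree of D major; the borrowing shows in the chord quality. The diatonic chord on degree 4 would be G (IV), but G–Bb–D is the minor chord from D minor. As a borrowed chord it is labeled iv.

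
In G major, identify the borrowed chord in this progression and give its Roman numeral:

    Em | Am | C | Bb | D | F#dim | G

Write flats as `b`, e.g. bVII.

bIII

G major has the diatonic set G, Am, Bm, C, D, Em, F#dim. Em, Am, C, D, F#dim and G are all diatonic. Bb (Bb–D–F) doesn't fit — on degree 3 G major would have Bm (iii). Bb is the degree-3 chord of G minor, so it is the borrowed bIII.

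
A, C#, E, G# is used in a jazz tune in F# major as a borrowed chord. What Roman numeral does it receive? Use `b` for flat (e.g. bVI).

In F# major scale degree 3 is A#; A is its lowered form, from F# minor. The diatonic chord on degree 3 would be A#m (iii), but A–C#–E–G# is the major-seventh chord from F# minor. As a borrowed chord it is labeled bIIImaj7.

bIIImaj7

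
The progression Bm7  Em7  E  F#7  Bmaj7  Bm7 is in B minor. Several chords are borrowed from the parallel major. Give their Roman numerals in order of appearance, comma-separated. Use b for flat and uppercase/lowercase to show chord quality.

B minor has the diatonic set Bm, C#dim, D, Em, F#, G, A (with V from harmonic minor). Bm7, Em7 and F#7 all belong to that set. E (E–G#–B) doesn't fit — on degree 4 B minor would have Em (iv). E is the degree-4 chord of B major, so it is the borrowed IV. But Bmaj7 (B–D#–F#–A#) is foreign: the diatonic i on degree 1 is Bm, whereas Bmaj7 comes from B major. It is labeled Imaj7.

IV, Imaj7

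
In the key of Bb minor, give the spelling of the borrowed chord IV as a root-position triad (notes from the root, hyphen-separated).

Eb-G-Bb

IV is built on scale degree 4, which is Eb in both Bb minor and its parallel. In Bb major the chord on Eb is Eb–G–Bb.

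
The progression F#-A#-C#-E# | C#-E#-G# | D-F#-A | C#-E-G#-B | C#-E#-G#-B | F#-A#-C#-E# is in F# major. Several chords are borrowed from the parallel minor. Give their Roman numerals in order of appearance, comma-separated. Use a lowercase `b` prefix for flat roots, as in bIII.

bVI, v7

The diatonic triads in F# major are F#, G#m, A#m, B, C#, D#m, E#dim. F#–A#–C#–E# = F#maj7, C#–E#–G# = C# and C#–E#–G#–B = C#7 all belong to that set. But D–F#–A is foreign: the diatonic vi on degree 6 is D#m, whereas D comes from F# minor. It is labeled bVI. C#–E–G#–B is not: scale degree 5 in F# major carries C# (V). In F# minor the chord on that degree is C#m7, so here it functions as v7, borrowed from the parallel minor.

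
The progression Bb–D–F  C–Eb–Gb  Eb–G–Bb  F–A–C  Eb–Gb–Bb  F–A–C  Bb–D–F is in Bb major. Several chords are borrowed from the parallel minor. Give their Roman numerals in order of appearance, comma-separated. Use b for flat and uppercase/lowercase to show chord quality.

ii°, iv

The diatonic triads in Bb major are Bb, Cm, Dm, Eb, F, Gm, Adim. Bb–D–F = Bb, Eb–G–Bb = Eb and F–A–C = F are all diatonic. C–Eb–Gb doesn't fit — on degree 2 Bb major would have Cm (ii). Cdim is the degree-2 chord of Bb minor, so it is the borrowed ii°. Eb–Gb–Bb is not: scale degree 4 in Bb major carries Eb (IV). In Bb minor the chord on that degree is Ebm, so here it functions as iv, borrowed from the parallel minor.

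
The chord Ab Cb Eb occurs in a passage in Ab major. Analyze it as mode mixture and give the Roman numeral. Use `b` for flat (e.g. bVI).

i

Ab is scale degree 1 in Ab major. Diatonically Ab major has Ab (I) on that degree; Ab–Cb–Eb is instead the minor chord native to Ab minor, so it takes the label i.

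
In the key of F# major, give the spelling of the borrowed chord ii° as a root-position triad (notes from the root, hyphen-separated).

G#-B-D

The root, G#, is scale degree 2 — the same note in F# major and F# minor; only the chord quality changes. Building the diminished chord from the parallel minor on G#: G#–B–D.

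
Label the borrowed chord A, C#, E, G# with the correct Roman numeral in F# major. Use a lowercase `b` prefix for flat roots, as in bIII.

bIIImaj7

The root A is the lowered 3rd scale degree — diatonically F# major has A# there. Diatonically F# major has A#m (iii) on that degree; A–C#–E–G# is instead the major-seventh chord native to F# minor, so it takes the label bIIImaj7.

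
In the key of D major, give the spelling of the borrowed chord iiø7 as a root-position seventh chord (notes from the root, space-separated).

The root, E, is scale degree 2 — the same note in D major and D minor; only the chord quality changes. In D minor the chord on E is E–G–Bb–D.

E G Bb D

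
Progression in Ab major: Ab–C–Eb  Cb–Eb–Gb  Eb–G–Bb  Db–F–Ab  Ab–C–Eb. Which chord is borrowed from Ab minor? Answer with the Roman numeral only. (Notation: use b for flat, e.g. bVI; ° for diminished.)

bIII

The diatonic triads in Ab major are Ab, Bbm, Cm, Db, Eb, Fm, Gdim. Ab–C–Eb = Ab, Eb–G–Bb = Eb and Db–F–Ab = Db all belong to that set. But Cb–Eb–Gb is foreign: the diatonic iii on degree 3 is Cm, whereas Cb comes from Ab minor. It is labeled bIII.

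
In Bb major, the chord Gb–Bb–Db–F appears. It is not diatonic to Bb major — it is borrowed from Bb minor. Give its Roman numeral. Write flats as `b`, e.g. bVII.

Gb is the lowered form of scale degree 6 in Bb major (the diatonic degree 6 is G). Diatonically Bb major has Gm (vi) on that degree; Gb–Bb–Db–F is instead the major-seventh chord native to Bb minor, so it takes the label bVImaj7.

bVImaj7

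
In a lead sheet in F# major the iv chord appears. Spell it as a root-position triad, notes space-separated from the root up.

iv is built on scale degree 4, which is B in both F# major and its parallel. In F# minor the chord on B is B–D–F#.

B D F#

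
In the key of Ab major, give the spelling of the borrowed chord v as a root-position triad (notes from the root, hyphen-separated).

v is built on scale degree 5, which is Eb in both Ab major and its parallel. In Ab minor the chord on Eb is Eb–Gb–Bb.

Eb-Gb-Bb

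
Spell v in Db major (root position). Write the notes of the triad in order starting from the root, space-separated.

v is built on scale degree 5, which is Ab in both Db major and its parallel. Stacking thirds in Db minor on Ab gives Ab–Cb–Eb.

Ab Cb Eb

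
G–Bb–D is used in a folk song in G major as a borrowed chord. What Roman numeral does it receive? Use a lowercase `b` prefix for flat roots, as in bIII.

The root G is the diatonic 1st degree of G major; the borrowing shows in the chord quality. G–Bb–D is a minor chord — the form found in G minor, not the diatonic I (G). Borrowed into G major it is written i.

i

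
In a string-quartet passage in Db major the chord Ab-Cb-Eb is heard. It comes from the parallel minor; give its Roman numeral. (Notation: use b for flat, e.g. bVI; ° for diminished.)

v

The root Ab is the diatonic 5th degree of Db major; the borrowing shows in the chord quality. Ab–Cb–Eb is a minor chord — the form found in Db minor, not the diatonic V (Ab). Borrowed into Db major it is written v.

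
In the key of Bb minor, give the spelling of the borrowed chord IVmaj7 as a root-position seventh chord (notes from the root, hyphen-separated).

Eb-G-Bb-D

IVmaj7 is built on scale degree 4, which is Eb in both Bb minor and its parallel. Building the major-seventh chord from the parallel major on Eb: Eb–G–Bb–D.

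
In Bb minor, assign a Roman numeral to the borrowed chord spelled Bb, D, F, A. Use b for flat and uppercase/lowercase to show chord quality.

Imaj7

The root Bb is the diatonic 1st degree of Bb minor; the borrowing shows in the chord quality. The diatonic chord on degree 1 would be Bbm (i), but Bb–D–F–A is the major-seventh chord from Bb major. As a borrowed chord it is labeled Imaj7.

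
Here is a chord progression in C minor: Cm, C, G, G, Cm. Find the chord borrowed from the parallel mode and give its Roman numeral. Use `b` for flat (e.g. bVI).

I

The diatonic triads in C minor (with V from harmonic minor) are Cm, Ddim, Eb, Fm, G, Ab, Bb. Cm and G are both diatonic. C (C–E–G) doesn't fit — on degree 1 C minor would have Cm (i). C is the degree-1 chord of C major, so it is the borrowed I.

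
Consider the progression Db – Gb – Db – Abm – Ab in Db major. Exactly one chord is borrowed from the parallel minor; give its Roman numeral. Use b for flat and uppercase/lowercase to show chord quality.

v

In Db major the diatonic chords are Db, Ebm, Fm, Gb, Ab, Bbm, Cdim. Of the given chords, Db, Gb and Ab are diatonic. Abm (Ab–Cb–Eb) doesn't fit — on degree 5 Db major would have Ab (V). Abm is the degree-5 chord of Db minor, so it is the borrowed v.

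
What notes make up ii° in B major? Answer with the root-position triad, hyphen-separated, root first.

The root, C#, is scale degree 2 — the same note in B major and B minor; only the chord quality changes. In B minor the chord on C# is C#–E–G.

C#-E-G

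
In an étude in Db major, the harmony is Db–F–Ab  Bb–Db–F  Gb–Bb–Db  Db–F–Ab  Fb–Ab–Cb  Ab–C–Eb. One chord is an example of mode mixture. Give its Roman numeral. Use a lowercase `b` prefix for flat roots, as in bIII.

The diatonic triads in Db major are Db, Ebm, Fm, Gb, Ab, Bbm, Cdim. Db–F–Ab = Db, Bb–Db–F = Bbm, Gb–Bb–Db = Gb and Ab–C–Eb = Ab are all diatonic. Fb–Ab–Cb is not: scale degree 3 in Db major carries Fm (iii). In Db minor the chord on that degree is Fb, so here it functions as bIII, borrowed from the parallel minor.

bIII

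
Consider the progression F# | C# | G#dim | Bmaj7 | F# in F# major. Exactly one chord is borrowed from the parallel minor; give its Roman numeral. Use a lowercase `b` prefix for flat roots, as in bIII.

In F# major the diatonic chords are F#, G#m, A#m, B, C#, D#m, E#dim. F#, C# and Bmaj7 all belong to that set. G#dim (G#–B–D) doesn't fit — on degree 2 F# major would have G#m (ii). G#dim is the degree-2 chord of F# minor, so it is the borrowed ii°.

ii°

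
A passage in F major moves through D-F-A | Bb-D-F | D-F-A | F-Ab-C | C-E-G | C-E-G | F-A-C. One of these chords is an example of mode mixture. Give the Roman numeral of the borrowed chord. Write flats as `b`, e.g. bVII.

F major has the diatonic set F, Gm, Am, Bb, C, Dm, Edim. D–F–A = Dm, Bb–D–F = Bb, C–E–G = C and F–A–C = F all belong to that set. But F–Ab–C is foreign: the diatonic I on degree 1 is F, whereas Fm comes from F minor. It is labeled i.

i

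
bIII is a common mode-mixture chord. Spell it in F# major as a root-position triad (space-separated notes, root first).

Scale degree 3 in F# major is A#. bIII uses the lowered form, A, taken from F# minor. Building the major chord from the parallel minor on A: A–C#–E.

A C# E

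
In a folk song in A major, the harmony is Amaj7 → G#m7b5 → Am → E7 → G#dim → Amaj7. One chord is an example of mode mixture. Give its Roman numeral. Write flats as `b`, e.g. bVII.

In A major the diatonic chords are A, Bm, C#m, D, E, F#m, G#dim. Of the given chords, Amaj7, G#m7b5, E7 and G#dim are diatonic. But Am (A–C–E) is foreign: the diatonic I on degree 1 is A, whereas Am comes from A minor. It is labeled i.

i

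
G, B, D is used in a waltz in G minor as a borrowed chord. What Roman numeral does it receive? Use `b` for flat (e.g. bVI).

G is scale degree 1 in G minor. The diatonic chord on degree 1 would be Gm (i), but G–B–D is the major chord from G major. As a borrowed chord it is labeled I.

I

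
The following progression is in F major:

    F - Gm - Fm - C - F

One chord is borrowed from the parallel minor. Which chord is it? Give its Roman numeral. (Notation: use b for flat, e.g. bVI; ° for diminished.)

The diatonic triads in F major are F, Gm, Am, Bb, C, Dm, Edim. F, Gm and C all belong to that set. Fm (F–Ab–C) is not: scale degree 1 in F major carries F (I). In F minor the chord on that degree is Fm, so here it functions as i, borrowed from the parallel minor.

i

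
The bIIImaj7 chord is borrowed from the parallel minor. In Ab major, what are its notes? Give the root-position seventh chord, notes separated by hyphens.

Cb-Eb-Gb-Bb

The root of bIIImaj7 is the lowered 3rd degree: C becomes Cb. Building the major-seventh chord from the parallel minor on Cb: Cb–Eb–Gb–Bb.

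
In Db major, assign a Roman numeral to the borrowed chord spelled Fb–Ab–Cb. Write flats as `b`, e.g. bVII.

Fb is the lowered form of scale degree 3 in Db major (the diatonic degree 3 is F). Fb–Ab–Cb is a major chord — the form found in Db minor, not the diatonic iii (Fm). Borrowed into Db major it is written bIII.

bIII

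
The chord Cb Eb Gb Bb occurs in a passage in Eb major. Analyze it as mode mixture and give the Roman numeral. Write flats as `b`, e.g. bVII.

The root Cb is the lowered 6th scale degree — diatonically Eb major has C there. Diatonically Eb major has Cm (vi) on that degree; Cb–Eb–Gb–Bb is instead the major-seventh chord native to Eb minor, so it takes the label bVImaj7.

bVImaj7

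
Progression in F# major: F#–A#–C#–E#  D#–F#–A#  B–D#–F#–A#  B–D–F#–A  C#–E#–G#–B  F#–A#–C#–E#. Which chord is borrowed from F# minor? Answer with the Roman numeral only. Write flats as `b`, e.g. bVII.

The diatonic triads in F# major are F#, G#m, A#m, B, C#, D#m, E#dim. Of the given chords, F#–A#–C#–E# = F#maj7, D#–F#–A# = D#m, B–D#–F#–A# = Bmaj7 and C#–E#–G#–B = C#7 are diatonic. B–D–F#–A doesn't fit — on degree 4 F# major would have B (IV). Bm7 is the degree-4 chord of F# minor, so it is the borrowed iv7.

iv7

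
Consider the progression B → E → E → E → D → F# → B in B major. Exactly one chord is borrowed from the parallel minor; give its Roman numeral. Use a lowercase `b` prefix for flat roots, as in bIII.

bIII

In B major the diatonic chords are B, C#m, D#m, E, F#, G#m, A#dim. B, E and F# are all diatonic. But D (D–F#–A) is foreign: the diatonic iii on degree 3 is D#m, whereas D comes from B minor. It is labeled bIII.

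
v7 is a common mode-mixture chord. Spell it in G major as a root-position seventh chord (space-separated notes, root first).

The root, D, is scale degree 5 — the same note in G major and G minor; only the chord quality changes. Building the minor-seventh chord from the parallel minor on D: D–F–A–C.

D F A C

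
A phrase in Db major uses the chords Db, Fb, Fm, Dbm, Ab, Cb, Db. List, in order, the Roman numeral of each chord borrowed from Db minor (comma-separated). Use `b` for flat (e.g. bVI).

bIII, i, bVII

The diatonic triads in Db major are Db, Ebm, Fm, Gb, Ab, Bbm, Cdim. Db, Fm and Ab all belong to that set. But Fb (Fb–Ab–Cb) is foreign: the diatonic iii on degree 3 is Fm, whereas Fb comes from Db minor. It is labeled bIII. Dbm (Db–Fb–Ab) is not: scale degree 1 in Db major carries Db (I). In Db minor the chord on that degree is Dbm, so here it functions as i, borrowed from the parallel minor. Cb (Cb–Eb–Gb) is not: scale degree 7 in Db major carries Cdim (vii°). In Db minor the chord on that degree is Cb, so here it functions as bVII, borrowed from the parallel minor.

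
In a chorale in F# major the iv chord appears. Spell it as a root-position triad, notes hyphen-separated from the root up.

B-D-F#

iv is built on scale degree 4, which is B in both F# major and its parallel. In F# minor the chord on B is B–D–F#.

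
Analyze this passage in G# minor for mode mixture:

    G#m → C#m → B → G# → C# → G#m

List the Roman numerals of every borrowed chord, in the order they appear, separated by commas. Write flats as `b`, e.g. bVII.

In G# minor (with V from harmonic minor) the diatonic chords are G#m, A#dim, B, C#m, D#, E, F#. G#m, C#m and B all belong to that set. G# (G#–B#–D#) doesn't fit — on degree 1 G# minor would have G#m (i). G# is the degree-1 chord of G# major, so it is the borrowed I. C# (C#–E#–G#) doesn't fit — on degree 4 G# minor would have C#m (iv). C# is the degree-4 chord of G# major, so it is the borrowed IV.

I, IV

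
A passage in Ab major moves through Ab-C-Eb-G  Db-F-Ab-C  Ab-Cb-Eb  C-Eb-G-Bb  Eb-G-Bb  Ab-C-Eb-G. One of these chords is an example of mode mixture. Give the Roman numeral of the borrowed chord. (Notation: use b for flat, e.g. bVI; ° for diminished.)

In Ab major the diatonic chords are Ab, Bbm, Cm, Db, Eb, Fm, Gdim. Of the given chords, Ab–C–Eb–G = Abmaj7, Db–F–Ab–C = Dbmaj7, C–Eb–G–Bb = Cm7 and Eb–G–Bb = Eb are diatonic. But Ab–Cb–Eb is foreign: the diatonic I on degree 1 is Ab, whereas Abm comes from Ab minor. It is labeled i.

i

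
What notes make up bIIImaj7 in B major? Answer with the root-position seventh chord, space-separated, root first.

D F# A C#

The root of bIIImaj7 is the lowered 3rd degree: D# becomes D. In B minor the chord on D is D–F#–A–C#.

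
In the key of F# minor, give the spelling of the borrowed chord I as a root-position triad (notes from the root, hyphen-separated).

The root, F#, is scale degree 1 — the same note in F# minor and F# major; only the chord quality changes. In F# major the chord on F# is F#–A#–C#.

F#-A#-C#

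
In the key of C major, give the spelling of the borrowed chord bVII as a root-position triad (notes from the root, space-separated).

Bb D F

The root of bVII is the lowered 7th degree: B becomes Bb. In C minor the chord on Bb is Bb–D–F.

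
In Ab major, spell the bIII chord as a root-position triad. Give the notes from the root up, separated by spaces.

Cb Eb Gb

The root of bIII is the lowered 3rd degree: C becomes Cb. In Ab minor the chord on Cb is Cb–Eb–Gb.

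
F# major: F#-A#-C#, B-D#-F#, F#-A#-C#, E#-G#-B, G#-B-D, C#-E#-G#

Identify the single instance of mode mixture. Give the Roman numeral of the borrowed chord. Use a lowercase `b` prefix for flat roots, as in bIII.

ii°

F# major has the diatonic set F#, G#m, A#m, B, C#, D#m, E#dim. F#–A#–C# = F#, B–D#–F# = B, E#–G#–B = E#dim and C#–E#–G# = C# all belong to that set. G#–B–D is not: scale degree 2 in F# major carries G#m (ii). In F# minor the chord on that degree is G#dim, so here it functions as ii°, borrowed from the parallel minor.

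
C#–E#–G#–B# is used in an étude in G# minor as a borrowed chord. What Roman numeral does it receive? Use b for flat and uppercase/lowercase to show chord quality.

C# is scale degree 4 in G# minor. Diatonically G# minor has C#m (iv) on that degree; C#–E#–G#–B# is instead the major-seventh chord native to G# major, so it takes the label IVmaj7.

IVmaj7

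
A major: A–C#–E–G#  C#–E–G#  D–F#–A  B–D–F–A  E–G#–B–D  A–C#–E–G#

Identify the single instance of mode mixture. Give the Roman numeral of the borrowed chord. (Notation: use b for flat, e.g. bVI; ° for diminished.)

A major has the diatonic set A, Bm, C#m, D, E, F#m, G#dim. A–C#–E–G# = Amaj7, C#–E–G# = C#m, D–F#–A = D and E–G#–B–D = E7 are all diatonic. B–D–F–A doesn't fit — on degree 2 A major would have Bm (ii). Bm7b5 is the degree-2 chord of A minor, so it is the borrowed iiø7.

iiø7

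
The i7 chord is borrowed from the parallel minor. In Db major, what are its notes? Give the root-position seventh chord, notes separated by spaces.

Db Fb Ab Cb

The root, Db, is scale degree 1 — the same note in Db major and Db minor; only the chord quality changes. In Db minor the chord on Db is Db–Fb–Ab–Cb.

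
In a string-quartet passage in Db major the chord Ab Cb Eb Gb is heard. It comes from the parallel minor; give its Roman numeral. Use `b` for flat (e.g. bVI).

v7

The root Ab is the diatonic 5th degree of Db major; the borrowing shows in the chord quality. The diatonic chord on degree 5 would be Ab (V), but Ab–Cb–Eb–Gb is the minor-seventh chord from Db minor. As a borrowed chord it is labeled v7.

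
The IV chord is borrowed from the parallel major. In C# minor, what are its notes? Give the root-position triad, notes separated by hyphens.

IV is built on scale degree 4, which is F# in both C# minor and its parallel. Building the major chord from the parallel major on F#: F#–A#–C#.

F#-A#-C#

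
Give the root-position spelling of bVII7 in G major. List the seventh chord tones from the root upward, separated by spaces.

Scale degree 7 in G major is F#. bVII7 uses the lowered form, F, taken from G minor. In G minor the chord on F is F–A–C–Eb.

F A C Eb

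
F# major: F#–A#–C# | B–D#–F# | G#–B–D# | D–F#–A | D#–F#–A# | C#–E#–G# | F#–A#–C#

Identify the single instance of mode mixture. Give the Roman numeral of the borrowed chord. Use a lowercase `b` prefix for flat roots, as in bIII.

F# major has the diatonic set F#, G#m, A#m, B, C#, D#m, E#dim. F#–A#–C# = F#, B–D#–F# = B, G#–B–D# = G#m, D#–F#–A# = D#m and C#–E#–G# = C# are all diatonic. But D–F#–A is foreign: the diatonic vi on degree 6 is D#m, whereas D comes from F# minor. It is labeled bVI.

bVI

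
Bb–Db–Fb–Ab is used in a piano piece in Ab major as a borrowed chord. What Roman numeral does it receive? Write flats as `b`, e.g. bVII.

iiø7

The root Bb is the diatonic 2nd degree of Ab major; the borrowing shows in the chord quality. Diatonically Ab major has Bbm (ii) on that degree; Bb–Db–Fb–Ab is instead the half-diminished-seventh chord native to Ab minor, so it takes the label iiø7.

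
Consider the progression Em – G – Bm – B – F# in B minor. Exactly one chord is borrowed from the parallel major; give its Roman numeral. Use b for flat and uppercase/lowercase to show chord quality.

I

In B minor (with V from harmonic minor) the diatonic chords are Bm, C#dim, D, Em, F#, G, A. Em, G, Bm and F# are all diatonic. But B (B–D#–F#) is foreign: the diatonic i on degree 1 is Bm, whereas B comes from B major. It is labeled I.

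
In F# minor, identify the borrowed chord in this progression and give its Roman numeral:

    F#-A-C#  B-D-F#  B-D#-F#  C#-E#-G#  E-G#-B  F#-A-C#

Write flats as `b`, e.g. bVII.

IV

The diatonic triads in F# minor (with V from harmonic minor) are F#m, G#dim, A, Bm, C#, D, E. F#–A–C# = F#m, B–D–F# = Bm, C#–E#–G# = C# and E–G#–B = E all belong to that set. B–D#–F# is not: scale degree 4 in F# minor carries Bm (iv). In F# major the chord on that degree is B, so here it functions as IV, borrowed from the parallel major.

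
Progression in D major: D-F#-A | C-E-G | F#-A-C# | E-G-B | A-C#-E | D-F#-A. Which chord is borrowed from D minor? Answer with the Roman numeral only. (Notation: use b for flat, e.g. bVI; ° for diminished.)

bVII

In D major the diatonic chords are D, Em, F#m, G, A, Bm, C#dim. Of the given chords, D–F#–A = D, F#–A–C# = F#m, E–G–B = Em and A–C#–E = A are diatonic. C–E–G is not: scale degree 7 in D major carries C#dim (vii°). In D minor the chord on that degree is C, so here it functions as bVII, borrowed from the parallel minor.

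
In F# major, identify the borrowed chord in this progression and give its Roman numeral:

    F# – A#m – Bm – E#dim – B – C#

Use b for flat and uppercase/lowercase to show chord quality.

iv

In F# major the diatonic chords are F#, G#m, A#m, B, C#, D#m, E#dim. Of the given chords, F#, A#m, E#dim, B and C# are diatonic. Bm (B–D–F#) is not: scale degree 4 in F# major carries B (IV). In F# minor the chord on that degree is Bm, so here it functions as iv, borrowed from the parallel minor.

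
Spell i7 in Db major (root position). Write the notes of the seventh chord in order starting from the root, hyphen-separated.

i7 is built on scale degree 1, which is Db in both Db major and its parallel. Building the minor-seventh chord from the parallel minor on Db: Db–Fb–Ab–Cb.

Db-Fb-Ab-Cb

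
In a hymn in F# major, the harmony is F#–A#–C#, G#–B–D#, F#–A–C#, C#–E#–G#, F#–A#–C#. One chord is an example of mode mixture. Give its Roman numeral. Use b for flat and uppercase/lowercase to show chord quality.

i

In F# major the diatonic chords are F#, G#m, A#m, B, C#, D#m, E#dim. F#–A#–C# = F#, G#–B–D# = G#m and C#–E#–G# = C# are all diatonic. F#–A–C# is not: scale degree 1 in F# major carries F# (I). In F# minor the chord on that degree is F#m, so here it functions as i, borrowed from the parallel minor.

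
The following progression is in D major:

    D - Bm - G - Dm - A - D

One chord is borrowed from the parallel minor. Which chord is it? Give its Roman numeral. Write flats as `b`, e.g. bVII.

D major has the diatonic set D, Em, F#m, G, A, Bm, C#dim. D, Bm, G and A all belong to that set. But Dm (D–F–A) is foreign: the diatonic I on degree 1 is D, whereas Dm comes from D minor. It is labeled i.

i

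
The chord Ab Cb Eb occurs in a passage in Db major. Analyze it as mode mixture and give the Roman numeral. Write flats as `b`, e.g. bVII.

The root Ab is the diatonic 5th degree of Db major; the borrowing shows in the chord quality. Diatonically Db major has Ab (V) on that degree; Ab–Cb–Eb is instead the minor chord native to Db minor, so it takes the label v.

v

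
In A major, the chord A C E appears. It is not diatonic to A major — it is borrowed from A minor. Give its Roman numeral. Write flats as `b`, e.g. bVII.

A is scale degree 1 in A major. Diatonically A major has A (I) on that degree; A–C–E is instead the minor chord native to A minor, so it takes the label i.

i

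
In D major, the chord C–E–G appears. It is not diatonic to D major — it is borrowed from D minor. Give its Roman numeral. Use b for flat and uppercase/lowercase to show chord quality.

The root C is the lowered 7th scale degree — diatonically D major has C# there. C–E–G is a major chord — the form found in D minor, not the diatonic vii° (C#dim). Borrowed into D major it is written bVII.

bVII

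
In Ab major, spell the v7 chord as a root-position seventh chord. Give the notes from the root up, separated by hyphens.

Eb-Gb-Bb-Db

The root, Eb, is scale degree 5 — the same note in Ab major and Ab minor; only the chord quality changes. Building the minor-seventh chord from the parallel minor on Eb: Eb–Gb–Bb–Db.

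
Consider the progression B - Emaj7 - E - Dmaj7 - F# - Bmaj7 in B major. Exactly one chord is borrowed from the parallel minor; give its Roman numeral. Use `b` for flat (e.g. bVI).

The diatonic triads in B major are B, C#m, D#m, E, F#, G#m, A#dim. B, Emaj7, E, F# and Bmaj7 are all diatonic. But Dmaj7 (D–F#–A–C#) is foreign: the diatonic iii on degree 3 is D#m, whereas Dmaj7 comes from B minor. It is labeled bIIImaj7.

bIIImaj7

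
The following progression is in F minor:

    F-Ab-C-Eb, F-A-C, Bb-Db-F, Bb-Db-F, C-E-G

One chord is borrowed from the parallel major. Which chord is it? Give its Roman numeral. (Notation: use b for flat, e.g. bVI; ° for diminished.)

F minor has the diatonic set Fm, Gdim, Ab, Bbm, C, Db, Eb (with V from harmonic minor). F–Ab–C–Eb = Fm7, Bb–Db–F = Bbm and C–E–G = C all belong to that set. But F–A–C is foreign: the diatonic i on degree 1 is Fm, whereas F comes from F major. It is labeled I.

I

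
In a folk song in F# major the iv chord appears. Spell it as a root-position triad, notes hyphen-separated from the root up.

B-D-F#

The root, B, is scale degree 4 — the same note in F# major and F# minor; only the chord quality changes. Building the minor chord from the parallel minor on B: B–D–F#.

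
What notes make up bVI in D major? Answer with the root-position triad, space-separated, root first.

Bb D F

bVI is built on the lowered scale degree 6. In D major degree 6 is B; lowered it becomes Bb. Stacking thirds in D minor on Bb gives Bb–D–F.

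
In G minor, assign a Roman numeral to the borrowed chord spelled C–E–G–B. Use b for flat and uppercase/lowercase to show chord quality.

C is scale degree 4 in G minor. C–E–G–B is a major-seventh chord — the form found in G major, not the diatonic iv (Cm). Borrowed into G minor it is written IVmaj7.

IVmaj7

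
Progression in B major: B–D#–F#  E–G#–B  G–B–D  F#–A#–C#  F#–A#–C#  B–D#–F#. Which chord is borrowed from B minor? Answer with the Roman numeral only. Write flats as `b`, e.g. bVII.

bVI

B major has the diatonic set B, C#m, D#m, E, F#, G#m, A#dim. Of the given chords, B–D#–F# = B, E–G#–B = E and F#–A#–C# = F# are diatonic. But G–B–D is foreign: the diatonic vi on degree 6 is G#m, whereas G comes from B minor. It is labeled bVI.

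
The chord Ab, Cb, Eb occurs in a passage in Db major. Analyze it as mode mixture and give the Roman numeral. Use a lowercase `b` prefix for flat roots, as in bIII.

Ab is scale degree 5 in Db major. Diatonically Db major has Ab (V) on that degree; Ab–Cb–Eb is instead the minor chord native to Db minor, so it takes the label v.

v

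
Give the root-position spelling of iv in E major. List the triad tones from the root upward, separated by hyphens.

A-C-E

The root, A, is scale degree 4 — the same note in E major and E minor; only the chord quality changes. Stacking thirds in E minor on A gives A–C–E.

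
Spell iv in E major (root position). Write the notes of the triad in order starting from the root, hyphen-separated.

A-C-E

The root, A, is scale degree 4 — the same note in E major and E minor; only the chord quality changes. Building the minor chord from the parallel minor on A: A–C–E.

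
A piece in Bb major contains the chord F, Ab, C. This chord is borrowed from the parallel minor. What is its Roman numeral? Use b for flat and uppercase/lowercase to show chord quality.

The root F is the diatonic 5th degree of Bb major; the borrowing shows in the chord quality. F–Ab–C is a minor chord — the form found in Bb minor, not the diatonic V (F). Borrowed into Bb major it is written v.

v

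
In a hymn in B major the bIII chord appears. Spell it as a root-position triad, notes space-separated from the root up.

D F# A

The root of bIII is the lowered 3rd degree: D# becomes D. Building the major chord from the parallel minor on D: D–F#–A.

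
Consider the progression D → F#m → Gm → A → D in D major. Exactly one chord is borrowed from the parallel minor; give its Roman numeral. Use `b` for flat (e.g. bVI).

iv

D major has the diatonic set D, Em, F#m, G, A, Bm, C#dim. D, F#m and A are all diatonic. Gm (G–Bb–D) is not: scale degree 4 in D major carries G (IV). In D minor the chord on that degree is Gm, so here it functions as iv, borrowed from the parallel minor.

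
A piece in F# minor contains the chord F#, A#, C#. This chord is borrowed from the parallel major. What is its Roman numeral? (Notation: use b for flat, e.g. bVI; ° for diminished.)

I

The root F# is the diatonic 1st degree of F# minor; the borrowing shows in the chord quality. Diatonically F# minor has F#m (i) on that degree; F#–A#–C# is instead the major chord native to F# major, so it takes the label I.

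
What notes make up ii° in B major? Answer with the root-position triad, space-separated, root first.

ii° is built on scale degree 2, which is C# in both B major and its parallel. In B minor the chord on C# is C#–E–G.

C# E G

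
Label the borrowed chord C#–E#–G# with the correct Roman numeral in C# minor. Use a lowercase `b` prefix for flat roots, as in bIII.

I

The root C# is the diatonic 1st degree of C# minor; the borrowing shows in the chord quality. The diatonic chord on degree 1 would be C#m (i), but C#–E#–G# is the major chord from C# major. As a borrowed chord it is labeled I.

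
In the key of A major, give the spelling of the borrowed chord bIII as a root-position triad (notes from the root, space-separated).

C E G

The root of bIII is the lowered 3rd degree: C# becomes C. Building the major chord from the parallel minor on C: C–E–G.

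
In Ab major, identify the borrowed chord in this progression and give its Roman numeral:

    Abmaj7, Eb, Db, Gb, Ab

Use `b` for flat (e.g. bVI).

Ab major has the diatonic set Ab, Bbm, Cm, Db, Eb, Fm, Gdim. Abmaj7, Eb, Db and Ab all belong to that set. Gb (Gb–Bb–Db) is not: scale degree 7 in Ab major carries Gdim (vii°). In Ab minor the chord on that degree is Gb, so here it functions as bVII, borrowed from the parallel minor.

bVII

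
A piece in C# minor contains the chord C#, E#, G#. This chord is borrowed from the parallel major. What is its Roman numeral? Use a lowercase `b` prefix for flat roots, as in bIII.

The root C# is the diatonic 1st degree of C# minor; the borrowing shows in the chord quality. Diatonically C# minor has C#m (i) on that degree; C#–E#–G# is instead the major chord native to C# major, so it takes the label I.

I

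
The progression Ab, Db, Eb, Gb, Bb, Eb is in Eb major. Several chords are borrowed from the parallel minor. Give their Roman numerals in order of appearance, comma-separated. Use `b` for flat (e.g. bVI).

bVII, bIII

The diatonic triads in Eb major are Eb, Fm, Gm, Ab, Bb, Cm, Ddim. Ab, Eb and Bb are all diatonic. Db (Db–F–Ab) is not: scale degree 7 in Eb major carries Ddim (vii°). In Eb minor the chord on that degree is Db, so here it functions as bVII, borrowed from the parallel minor. Gb (Gb–Bb–Db) is not: scale degree 3 in Eb major carries Gm (iii). In Eb minor the chord on that degree is Gb, so here it functions as bIII, borrowed from the parallel minor.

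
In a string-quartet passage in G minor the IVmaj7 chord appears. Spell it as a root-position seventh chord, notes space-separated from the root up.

C E G B

The root, C, is scale degree 4 — the same note in G minor and G major; only the chord quality changes. Stacking thirds in G major on C gives C–E–G–B.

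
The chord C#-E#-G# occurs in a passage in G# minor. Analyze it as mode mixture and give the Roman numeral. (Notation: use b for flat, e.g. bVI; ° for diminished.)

IV

C# is scale degree 4 in G# minor. Diatonically G# minor has C#m (iv) on that degree; C#–E#–G# is instead the major chord native to G# major, so it takes the label IV.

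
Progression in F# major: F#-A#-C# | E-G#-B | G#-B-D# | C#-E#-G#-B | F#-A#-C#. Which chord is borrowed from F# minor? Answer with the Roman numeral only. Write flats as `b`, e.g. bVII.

F# major has the diatonic set F#, G#m, A#m, B, C#, D#m, E#dim. Of the given chords, F#–A#–C# = F#, G#–B–D# = G#m and C#–E#–G#–B = C#7 are diatonic. E–G#–B is not: scale degree 7 in F# major carries E#dim (vii°). In F# minor the chord on that degree is E, so here it functions as bVII, borrowed from the parallel minor.

bVII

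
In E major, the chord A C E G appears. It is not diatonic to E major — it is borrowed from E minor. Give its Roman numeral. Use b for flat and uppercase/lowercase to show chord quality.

iv7

A is scale degree 4 in E major. The diatonic chord on degree 4 would be A (IV), but A–C–E–G is the minor-seventh chord from E minor. As a borrowed chord it is labeled iv7.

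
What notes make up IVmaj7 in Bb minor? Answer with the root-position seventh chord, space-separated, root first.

Eb G Bb D

The root, Eb, is scale degree 4 — the same note in Bb minor and Bb major; only the chord quality changes. Stacking thirds in Bb major on Eb gives Eb–G–Bb–D.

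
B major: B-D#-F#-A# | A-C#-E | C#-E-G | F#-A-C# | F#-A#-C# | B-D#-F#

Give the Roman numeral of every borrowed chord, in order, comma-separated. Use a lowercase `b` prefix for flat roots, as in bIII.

In B major the diatonic chords are B, C#m, D#m, E, F#, G#m, A#dim. B–D#–F#–A# = Bmaj7, F#–A#–C# = F# and B–D#–F# = B all belong to that set. But A–C#–E is foreign: the diatonic vii° on degree 7 is A#dim, whereas A comes from B minor. It is labeled bVII. C#–E–G is not: scale degree 2 in B major carries C#m (ii). In B minor the chord on that degree is C#dim, so here it functions as ii°, borrowed from the parallel minor. F#–A–C# is not: scale degree 5 in B major carries F# (V). In B minor the chord on that degree is F#m, so here it functions as v, borrowed from the parallel minor.

bVII, ii°, v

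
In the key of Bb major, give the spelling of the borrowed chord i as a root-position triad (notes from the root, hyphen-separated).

The root, Bb, is scale degree 1 — the same note in Bb major and Bb minor; only the chord quality changes. In Bb minor the chord on Bb is Bb–Db–F.

Bb-Db-F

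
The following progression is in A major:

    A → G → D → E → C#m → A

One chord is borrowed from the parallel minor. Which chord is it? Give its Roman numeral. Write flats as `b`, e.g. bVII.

bVII

The diatonic triads in A major are A, Bm, C#m, D, E, F#m, G#dim. A, D, E and C#m all belong to that set. G (G–B–D) doesn't fit — on degree 7 A major would have G#dim (vii°). G is the degree-7 chord of A minor, so it is the borrowed bVII.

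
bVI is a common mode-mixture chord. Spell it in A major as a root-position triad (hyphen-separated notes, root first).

The root of bVI is the lowered 6th degree: F# becomes F. Building the major chord from the parallel minor on F: F–A–C.

F-A-C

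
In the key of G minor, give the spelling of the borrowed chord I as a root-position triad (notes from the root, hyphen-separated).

I is built on scale degree 1, which is G in both G minor and its parallel. In G major the chord on G is G–B–D.

G-B-D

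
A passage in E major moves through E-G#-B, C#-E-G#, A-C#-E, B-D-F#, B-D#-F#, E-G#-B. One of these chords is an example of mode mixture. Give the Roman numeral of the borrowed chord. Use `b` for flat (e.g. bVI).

v

In E major the diatonic chords are E, F#m, G#m, A, B, C#m, D#dim. E–G#–B = E, C#–E–G# = C#m, A–C#–E = A and B–D#–F# = B are all diatonic. But B–D–F# is foreign: the diatonic V on degree 5 is B, whereas Bm comes from E minor. It is labeled v.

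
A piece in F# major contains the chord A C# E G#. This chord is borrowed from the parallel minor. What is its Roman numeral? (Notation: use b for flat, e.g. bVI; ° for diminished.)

bIIImaj7

In F# major scale degree 3 is A#; A is its lowered form, from F# minor. A–C#–E–G# is a major-seventh chord — the form found in F# minor, not the diatonic iii (A#m). Borrowed into F# major it is written bIIImaj7.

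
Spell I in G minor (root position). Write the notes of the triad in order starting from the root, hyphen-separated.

G-B-D

I is built on scale degree 1, which is G in both G minor and its parallel. In G major the chord on G is G–B–D.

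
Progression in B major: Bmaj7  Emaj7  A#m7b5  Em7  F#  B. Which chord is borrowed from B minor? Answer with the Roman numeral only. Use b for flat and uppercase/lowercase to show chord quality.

In B major the diatonic chords are B, C#m, D#m, E, F#, G#m, A#dim. Bmaj7, Emaj7, A#m7b5, F# and B all belong to that set. Em7 (E–G–B–D) is not: scale degree 4 in B major carries E (IV). In B minor the chord on that degree is Em7, so here it functions as iv7, borrowed from the parallel minor.

iv7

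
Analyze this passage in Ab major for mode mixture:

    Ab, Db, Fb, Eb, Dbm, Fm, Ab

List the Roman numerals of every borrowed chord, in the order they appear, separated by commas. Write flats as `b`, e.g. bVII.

bVI, iv

In Ab major the diatonic chords are Ab, Bbm, Cm, Db, Eb, Fm, Gdim. Ab, Db, Eb and Fm all belong to that set. But Fb (Fb–Ab–Cb) is foreign: the diatonic vi on degree 6 is Fm, whereas Fb comes from Ab minor. It is labeled bVI. But Dbm (Db–Fb–Ab) is foreign: the diatonic IV on degree 4 is Db, whereas Dbm comes from Ab minor. It is labeled iv.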